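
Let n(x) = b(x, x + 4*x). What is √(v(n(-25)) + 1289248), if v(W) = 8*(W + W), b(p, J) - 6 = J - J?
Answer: 8*√20146 ≈ 1135.5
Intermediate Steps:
b(p, J) = 6 (b(p, J) = 6 + (J - J) = 6 + 0 = 6)
n(x) = 6
v(W) = 16*W (v(W) = 8*(2*W) = 16*W)
√(v(n(-25)) + 1289248) = √(16*6 + 1289248) = √(96 + 1289248) = √1289344 = 8*√20146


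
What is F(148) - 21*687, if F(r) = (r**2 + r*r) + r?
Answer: 29529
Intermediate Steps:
F(r) = r + 2*r**2 (F(r) = (r**2 + r**2) + r = 2*r**2 + r = r + 2*r**2)
F(148) - 21*687 = 148*(1 + 2*148) - 21*687 = 148*(1 + 296) - 1*14427 = 148*297 - 14427 = 43956 - 14427 = 29529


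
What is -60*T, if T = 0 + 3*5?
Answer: -900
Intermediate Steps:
T = 15 (T = 0 + 15 = 15)
-60*T = -60*15 = -900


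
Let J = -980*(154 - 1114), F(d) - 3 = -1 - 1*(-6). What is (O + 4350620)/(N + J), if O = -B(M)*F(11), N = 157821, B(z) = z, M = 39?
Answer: 4350308/1098621 ≈ 3.9598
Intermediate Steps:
F(d) = 8 (F(d) = 3 + (-1 - 1*(-6)) = 3 + (-1 + 6) = 3 + 5 = 8)
J = 940800 (J = -980*(-960) = 940800)
O = -312 (O = -39*8 = -1*312 = -312)
(O + 4350620)/(N + J) = (-312 + 4350620)/(157821 + 940800) = 4350308/1098621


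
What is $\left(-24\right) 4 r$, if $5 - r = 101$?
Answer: $9216$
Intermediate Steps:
$r = -96$ ($r = 5 - 101 = -96$)
$\left(-24\right) 4 r = \left(-24\right) 4 \left(-96\right) = \left(-96\right) \left(-96\right) = 9216$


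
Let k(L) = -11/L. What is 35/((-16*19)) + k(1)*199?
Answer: -665491/304 ≈ -2189.1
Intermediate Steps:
35/((-16*19)) + k(1)*199 = 35/((-16*19)) - 11/1*199 = 35/(-304) - 11*1*199 = 35*(-1/304) - 11*199 = -35/304 - 2189 = -665491/304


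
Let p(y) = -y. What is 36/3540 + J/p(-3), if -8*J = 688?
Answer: -25361/885 ≈ -28.656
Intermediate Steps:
J = -86 (J = -⅛*688 = -86)
36/3540 + J/p(-3) = 36/3540 - 86/((-1*(-3))) = 36*(1/3540) - 86/3 = 3/295 - 86*⅓ = 3/295 - 86/3 = -25361/885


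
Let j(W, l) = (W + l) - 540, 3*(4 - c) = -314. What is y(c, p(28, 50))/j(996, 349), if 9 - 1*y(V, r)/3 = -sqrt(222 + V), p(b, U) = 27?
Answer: 27/805 + 4*sqrt(186)/805 ≈ 0.10131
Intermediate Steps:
c = 326/3 (c = 4 - 1/3*(-314) = 4 + 314/3 = 326/3 ≈ 108.67)
j(W, l) = -540 + W + l
y(V, r) = 27 + 3*sqrt(222 + V) (y(V, r) = 27 - (-3)*sqrt(222 + V) = 27 + 3*sqrt(222 + V))
y(c, p(28, 50))/j(996, 349) = (27 + 3*sqrt(222 + 326/3))/(-540 + 996 + 349) = (27 + 3*sqrt(992/3))/805 = (27 + 3*(4*sqrt(186)/3))*(1/805) = (27 + 4*sqrt(186))*(1/805) = 27/805 + 4*sqrt(186)/805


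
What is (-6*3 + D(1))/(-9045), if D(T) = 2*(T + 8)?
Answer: 0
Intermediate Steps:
D(T) = 16 + 2*T (D(T) = 2*(8 + T) = 16 + 2*T)
(-6*3 + D(1))/(-9045) = (-6*3 + (16 + 2*1))/(-9045) = (-18 + (16 + 2))*(-1/9045) = (-18 + 18)*(-1/9045) = 0*(-1/9045) = 0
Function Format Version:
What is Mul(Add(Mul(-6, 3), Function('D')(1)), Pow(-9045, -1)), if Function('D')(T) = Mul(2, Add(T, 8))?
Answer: 0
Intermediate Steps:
Function('D')(T) = Add(16, Mul(2, T)) (Function('D')(T) = Mul(2, Add(8, T)) = Add(16, Mul(2, T)))
Mul(Add(Mul(-6, 3), Function('D')(1)), Pow(-9045, -1)) = Mul(Add(Mul(-6, 3), Add(16, Mul(2, 1))), Pow(-9045, -1)) = Mul(Add(-18, Add(16, 2)), Rational(-1, 9045)) = Mul(Add(-18, 18), Rational(-1, 9045)) = Mul(0, Rational(-1, 9045)) = 0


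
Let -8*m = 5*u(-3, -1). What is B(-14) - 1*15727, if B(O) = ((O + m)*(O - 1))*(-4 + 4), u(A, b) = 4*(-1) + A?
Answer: -15727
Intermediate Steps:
u(A, b) = -4 + A
m = 35/8 (m = -5*(-4 - 3)/8 = -5*(-7)/8 = -⅛*(-35) = 35/8 ≈ 4.3750)
B(O) = 0 (B(O) = ((O + 35/8)*(O - 1))*(-4 + 4) = ((35/8 + O)*(-1 + O))*0 = ((-1 + O)*(35/8 + O))*0 = 0)
B(-14) - 1*15727 = 0 - 1*15727 = 0 - 15727 = -15727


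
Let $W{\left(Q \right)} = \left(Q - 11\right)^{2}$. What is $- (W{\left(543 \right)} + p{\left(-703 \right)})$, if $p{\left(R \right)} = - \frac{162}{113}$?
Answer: $- \frac{31981550}{113} \approx -2.8302 \cdot 10^{5}$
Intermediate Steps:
$p{\left(R \right)} = - \frac{162}{113}$ ($p{\left(R \right)} = \left(-162\right) \frac{1}{113} = - \frac{162}{113}$)
$W{\left(Q \right)} = \left(-11 + Q\right)^{2}$
$- (W{\left(543 \right)} + p{\left(-703 \right)}) = - (\left(-11 + 543\right)^{2} - \frac{162}{113}) = - (532^{2} - \frac{162}{113}) = - (283024 - \frac{162}{113}) = \left(-1\right) \frac{31981550}{113} = - \frac{31981550}{113}$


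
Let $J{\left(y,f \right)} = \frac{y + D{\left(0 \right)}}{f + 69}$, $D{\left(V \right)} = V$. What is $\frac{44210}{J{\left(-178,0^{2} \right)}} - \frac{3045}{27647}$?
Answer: $- \frac{42168719520}{2460583} \approx -17138.0$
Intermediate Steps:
$J{\left(y,f \right)} = \frac{y}{69 + f}$ ($J{\left(y,f \right)} = \frac{y + 0}{f + 69} = \frac{y}{69 + f}$)
$\frac{44210}{J{\left(-178,0^{2} \right)}} - \frac{3045}{27647} = \frac{44210}{\left(-178\right) \frac{1}{69 + 0^{2}}} - \frac{3045}{27647} = \frac{44210}{\left(-178\right) \frac{1}{69 + 0}} - \frac{3045}{27647} = \frac{44210}{\left(-178\right) \frac{1}{69}} - \frac{3045}{27647} = \frac{44210}{- \frac{178}{69}} - \frac{3045}{27647} = 44210 \left(- \frac{69}{178}\right) - \frac{3045}{27647} = - \frac{1525245}{89} - \frac{3045}{27647} = - \frac{42168719520}{2460583}$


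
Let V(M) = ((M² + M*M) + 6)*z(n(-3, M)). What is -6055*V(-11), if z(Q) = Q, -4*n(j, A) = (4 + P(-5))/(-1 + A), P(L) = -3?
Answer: -187705/6 ≈ -31284.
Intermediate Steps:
n(j, A) = -1/(4*(-1 + A)) (n(j, A) = -(4 - 3)/(4*(-1 + A)) = -1/(4*(-1 + A)))
V(M) = -(6 + 2*M²)/(-4 + 4*M) (V(M) = ((M² + M*M) + 6)*(-1/(-4 + 4*M)) = ((M² + M²) + 6)*(-1/(-4 + 4*M)) = (2*M² + 6)*(-1/(-4 + 4*M)) = (6 + 2*M²)*(-1/(-4 + 4*M)) = -(6 + 2*M²)/(-4 + 4*M))
-6055*V(-11) = -6055*(-3 - 1*(-11)²)/(2*(-1 - 11)) = -6055*(-3 - 1*121)/(2*(-12)) = -6055*(-1)*(-3 - 121)/(2*12) = -6055*(-1)*(-124)/(2*12) = -6055*31/6 = -187705/6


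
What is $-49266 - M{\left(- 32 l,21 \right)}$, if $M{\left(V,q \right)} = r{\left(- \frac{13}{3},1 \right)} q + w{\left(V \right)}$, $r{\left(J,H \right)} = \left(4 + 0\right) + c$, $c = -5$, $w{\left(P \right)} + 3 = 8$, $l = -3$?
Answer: $-49250$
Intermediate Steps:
$w{\left(P \right)} = 5$ ($w{\left(P \right)} = -3 + 8 = 5$)
$r{\left(J,H \right)} = -1$ ($r{\left(J,H \right)} = \left(4 + 0\right) - 5 = 4 - 5 = -1$)
$M{\left(V,q \right)} = 5 - q$ ($M{\left(V,q \right)} = - q + 5 = 5 - q$)
$-49266 - M{\left(- 32 l,21 \right)} = -49266 - \left(5 - 21\right) = -49266 - -16 = -49266 + 16 = -49250$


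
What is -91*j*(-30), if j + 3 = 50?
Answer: 128310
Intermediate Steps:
j = 47 (j = -3 + 50 = 47)
-91*j*(-30) = -91*47*(-30) = -4277*(-30) = 128310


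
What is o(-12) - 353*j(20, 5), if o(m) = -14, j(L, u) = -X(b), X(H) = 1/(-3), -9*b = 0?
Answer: -395/3 ≈ -131.67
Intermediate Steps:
b = 0 (b = -⅑*0 = 0)
X(H) = -⅓
j(L, u) = ⅓ (j(L, u) = -1*(-⅓) = ⅓)
o(-12) - 353*j(20, 5) = -14 - 353*⅓ = -14 - 353/3 = -395/3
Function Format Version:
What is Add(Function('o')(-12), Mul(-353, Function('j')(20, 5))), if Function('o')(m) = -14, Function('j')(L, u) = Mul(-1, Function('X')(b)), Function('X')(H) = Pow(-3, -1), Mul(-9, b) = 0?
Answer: Rational(-395, 3) ≈ -131.67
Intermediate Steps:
b = 0 (b = Mul(Rational(-1, 9), 0) = 0)
Function('X')(H) = Rational(-1, 3)
Function('j')(L, u) = Rational(1, 3) (Function('j')(L, u) = Mul(-1, Rational(-1, 3)) = Rational(1, 3))
Add(Function('o')(-12), Mul(-353, Function('j')(20, 5))) = Add(-14, Mul(-353, Rational(1, 3))) = Add(-14, Rational(-353, 3)) = Rational(-395, 3)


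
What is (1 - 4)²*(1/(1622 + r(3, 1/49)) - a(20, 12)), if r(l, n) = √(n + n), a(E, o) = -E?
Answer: 11602555911/64456657 - 63*√2/128913314 ≈ 180.01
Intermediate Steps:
r(l, n) = √2*√n (r(l, n) = √(2*n) = √2*√n)
(1 - 4)²*(1/(1622 + r(3, 1/49)) - a(20, 12)) = (1 - 4)²*(1/(1622 + √2*√(1/49)) - (-1)*20) = (-3)²*(1/(1622 + √2*√(1/49)) - 1*(-20)) = 9*(1/(1622 + √2*(⅐)) + 20) = 9*(1/(1622 + √2/7) + 20) = 9*(20 + 1/(1622 + √2/7)) = 180 + 9/(1622 + √2/7)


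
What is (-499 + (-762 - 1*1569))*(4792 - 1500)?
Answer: -9316360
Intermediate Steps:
(-499 + (-762 - 1*1569))*(4792 - 1500) = (-499 + (-762 - 1569))*3292 = (-499 - 2331)*3292 = -2830*3292 = -9316360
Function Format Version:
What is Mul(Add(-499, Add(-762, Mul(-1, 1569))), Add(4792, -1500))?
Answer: -9316360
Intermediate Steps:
Mul(Add(-499, Add(-762, Mul(-1, 1569))), Add(4792, -1500)) = Mul(Add(-499, Add(-762, -1569)), 3292) = Mul(Add(-499, -2331), 3292) = Mul(-2830, 3292) = -9316360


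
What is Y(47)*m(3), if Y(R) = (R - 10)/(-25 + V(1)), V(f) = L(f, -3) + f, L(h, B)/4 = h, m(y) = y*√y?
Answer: -111*√3/20 ≈ -9.6129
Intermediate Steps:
m(y) = y^(3/2)
L(h, B) = 4*h
V(f) = 5*f (V(f) = 4*f + f = 5*f)
Y(R) = ½ - R/20 (Y(R) = (R - 10)/(-25 + 5*1) = (-10 + R)/(-25 + 5) = (-10 + R)/(-20) = (-10 + R)*(-1/20) = ½ - R/20)
Y(47)*m(3) = (½ - 1/20*47)*3^(3/2) = (½ - 47/20)*(3*√3) = -111*√3/20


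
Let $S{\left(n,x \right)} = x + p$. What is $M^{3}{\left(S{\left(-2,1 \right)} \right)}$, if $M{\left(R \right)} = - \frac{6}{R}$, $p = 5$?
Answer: $-1$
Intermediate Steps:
$S{\left(n,x \right)} = 5 + x$ ($S{\left(n,x \right)} = x + 5 = 5 + x$)
$M^{3}{\left(S{\left(-2,1 \right)} \right)} = \left(- \frac{6}{5 + 1}\right)^{3} = \left(- \frac{6}{6}\right)^{3} = \left(\left(-6\right) \frac{1}{6}\right)^{3} = \left(-1\right)^{3} = -1$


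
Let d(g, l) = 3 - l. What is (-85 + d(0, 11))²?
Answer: 8649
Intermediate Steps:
(-85 + d(0, 11))² = (-85 + (3 - 1*11))² = (-85 + (3 - 11))² = (-85 - 8)² = (-93)² = 8649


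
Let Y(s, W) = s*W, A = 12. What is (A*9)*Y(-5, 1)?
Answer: -540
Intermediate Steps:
Y(s, W) = W*s
(A*9)*Y(-5, 1) = (12*9)*(1*(-5)) = 108*(-5) = -540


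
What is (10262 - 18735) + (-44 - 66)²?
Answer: 3627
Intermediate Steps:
(10262 - 18735) + (-44 - 66)² = -8473 + (-110)² = -8473 + 12100 = 3627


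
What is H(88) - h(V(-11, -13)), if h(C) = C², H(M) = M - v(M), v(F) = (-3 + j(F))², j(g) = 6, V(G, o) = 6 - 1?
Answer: 54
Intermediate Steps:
V(G, o) = 5
v(F) = 9 (v(F) = (-3 + 6)² = 3² = 9)
H(M) = -9 + M (H(M) = M - 1*9 = M - 9 = -9 + M)
H(88) - h(V(-11, -13)) = (-9 + 88) - 1*5² = 79 - 1*25 = 79 - 25 = 54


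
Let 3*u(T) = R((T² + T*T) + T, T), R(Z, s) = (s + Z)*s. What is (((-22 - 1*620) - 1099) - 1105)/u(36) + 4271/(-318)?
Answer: -11453363/847152 ≈ -13.520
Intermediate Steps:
R(Z, s) = s*(Z + s) (R(Z, s) = (Z + s)*s = s*(Z + s))
u(T) = T*(2*T + 2*T²)/3 (u(T) = (T*(((T² + T*T) + T) + T))/3 = (T*(((T² + T²) + T) + T))/3 = (T*((2*T² + T) + T))/3 = (T*((T + 2*T²) + T))/3 = (T*(2*T + 2*T²))/3 = T*(2*T + 2*T²)/3)
(((-22 - 1*620) - 1099) - 1105)/u(36) + 4271/(-318) = (((-22 - 1*620) - 1099) - 1105)/(((⅔)*36²*(1 + 36))) + 4271/(-318) = (((-22 - 620) - 1099) - 1105)/(((⅔)*1296*37)) + 4271*(-1/318) = ((-642 - 1099) - 1105)/31968 - 4271/318 = (-1741 - 1105)*(1/31968) - 4271/318 = -2846*1/31968 - 4271/318 = -1423/15984 - 4271/318 = -11453363/847152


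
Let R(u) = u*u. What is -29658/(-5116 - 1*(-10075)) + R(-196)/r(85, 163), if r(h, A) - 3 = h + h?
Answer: 61791370/285969 ≈ 216.08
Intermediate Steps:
R(u) = u**2
r(h, A) = 3 + 2*h (r(h, A) = 3 + (h + h) = 3 + 2*h)
-29658/(-5116 - 1*(-10075)) + R(-196)/r(85, 163) = -29658/(-5116 - 1*(-10075)) + (-196)**2/(3 + 2*85) = -29658/(-5116 + 10075) + 38416/(3 + 170) = -29658/4959 + 38416/173 = -29658*1/4959 + 38416*(1/173) = -9886/1653 + 38416/173 = 61791370/285969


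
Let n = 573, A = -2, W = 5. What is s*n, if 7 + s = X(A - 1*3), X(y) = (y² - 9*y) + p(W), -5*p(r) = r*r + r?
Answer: 32661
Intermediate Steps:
p(r) = -r/5 - r²/5 (p(r) = -(r*r + r)/5 = -(r² + r)/5 = -(r + r²)/5 = -r/5 - r²/5)
X(y) = -6 + y² - 9*y (X(y) = (y² - 9*y) - ⅕*5*(1 + 5) = (y² - 9*y) - ⅕*5*6 = (y² - 9*y) - 6 = -6 + y² - 9*y)
s = 57 (s = -7 + (-6 + (-2 - 1*3)² - 9*(-2 - 1*3)) = -7 + (-6 + (-2 - 3)² - 9*(-2 - 3)) = -7 + (-6 + (-5)² - 9*(-5)) = -7 + (-6 + 25 + 45) = -7 + 64 = 57)
s*n = 57*573 = 32661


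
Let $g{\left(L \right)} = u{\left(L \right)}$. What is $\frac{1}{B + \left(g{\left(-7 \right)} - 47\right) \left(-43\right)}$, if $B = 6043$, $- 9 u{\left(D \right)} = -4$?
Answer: $\frac{9}{72404} \approx 0.0001243$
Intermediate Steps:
$u{\left(D \right)} = \frac{4}{9}$ ($u{\left(D \right)} = \left(- \frac{1}{9}\right) \left(-4\right) = \frac{4}{9}$)
$g{\left(L \right)} = \frac{4}{9}$
$\frac{1}{B + \left(g{\left(-7 \right)} - 47\right) \left(-43\right)} = \frac{1}{6043 + \left(\frac{4}{9} - 47\right) \left(-43\right)} = \frac{1}{6043 - - \frac{18017}{9}} = \frac{1}{6043 + \frac{18017}{9}} = \frac{1}{\frac{72404}{9}} = \frac{9}{72404}$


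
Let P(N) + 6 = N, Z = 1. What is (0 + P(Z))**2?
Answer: 25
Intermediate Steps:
P(N) = -6 + N
(0 + P(Z))**2 = (0 + (-6 + 1))**2 = (0 - 5)**2 = (-5)**2 = 25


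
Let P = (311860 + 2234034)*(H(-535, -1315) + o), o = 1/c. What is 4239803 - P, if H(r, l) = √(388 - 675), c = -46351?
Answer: 196521654747/46351 - 2545894*I*√287 ≈ 4.2399e+6 - 4.313e+7*I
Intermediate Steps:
H(r, l) = I*√287 (H(r, l) = √(-287) = I*√287)
o = -1/46351 (o = 1/(-46351) = -1/46351 ≈ -2.1574e-5)
P = -2545894/46351 + 2545894*I*√287 (P = (311860 + 2234034)*(I*√287 - 1/46351) = 2545894*(-1/46351 + I*√287) = -2545894/46351 + 2545894*I*√287 ≈ -54.926 + 4.313e+7*I)
4239803 - P = 4239803 - (-2545894/46351 + 2545894*I*√287) = 4239803 + (2545894/46351 - 2545894*I*√287) = 196521654747/46351 - 2545894*I*√287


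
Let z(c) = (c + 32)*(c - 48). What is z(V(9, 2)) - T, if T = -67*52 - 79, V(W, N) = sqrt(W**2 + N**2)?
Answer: 2112 - 16*sqrt(85) ≈ 1964.5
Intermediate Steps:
V(W, N) = sqrt(N**2 + W**2)
z(c) = (-48 + c)*(32 + c) (z(c) = (32 + c)*(-48 + c) = (-48 + c)*(32 + c))
T = -3563 (T = -3484 - 79 = -3563)
z(V(9, 2)) - T = (-1536 + (sqrt(2**2 + 9**2))**2 - 16*sqrt(2**2 + 9**2)) - 1*(-3563) = (-1536 + (sqrt(4 + 81))**2 - 16*sqrt(4 + 81)) + 3563 = (-1536 + (sqrt(85))**2 - 16*sqrt(85)) + 3563 = (-1536 + 85 - 16*sqrt(85)) + 3563 = (-1451 - 16*sqrt(85)) + 3563 = 2112 - 16*sqrt(85)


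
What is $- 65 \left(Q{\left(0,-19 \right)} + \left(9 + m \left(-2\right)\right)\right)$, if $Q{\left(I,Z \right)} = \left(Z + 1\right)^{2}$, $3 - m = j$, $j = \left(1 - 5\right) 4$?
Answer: $-19175$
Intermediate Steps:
$j = -16$ ($j = \left(-4\right) 4 = -16$)
$m = 19$ ($m = 3 - -16 = 3 + 16 = 19$)
$Q{\left(I,Z \right)} = \left(1 + Z\right)^{2}$
$- 65 \left(Q{\left(0,-19 \right)} + \left(9 + m \left(-2\right)\right)\right) = - 65 \left(\left(1 - 19\right)^{2} + \left(9 + 19 \left(-2\right)\right)\right) = - 65 \left(\left(-18\right)^{2} + \left(9 - 38\right)\right) = - 65 \left(324 - 29\right) = \left(-65\right) 295 = -19175$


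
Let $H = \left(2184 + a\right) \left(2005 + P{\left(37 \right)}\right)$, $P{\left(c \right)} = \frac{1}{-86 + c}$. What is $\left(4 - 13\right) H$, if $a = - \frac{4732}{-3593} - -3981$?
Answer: $- \frac{19589872561092}{176057} \approx -1.1127 \cdot 10^{8}$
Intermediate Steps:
$a = \frac{14308465}{3593}$ ($a = \left(-4732\right) \left(- \frac{1}{3593}\right) + 3981 = \frac{4732}{3593} + 3981 = \frac{14308465}{3593} \approx 3982.3$)
$H = \frac{2176652506788}{176057}$ ($H = \left(2184 + \frac{14308465}{3593}\right) \left(2005 + \frac{1}{-86 + 37}\right) = \frac{22155577 \left(2005 + \frac{1}{-49}\right)}{3593} = \frac{22155577 \left(2005 - \frac{1}{49}\right)}{3593} = \frac{22155577}{3593} \cdot \frac{98244}{49} = \frac{2176652506788}{176057} \approx 1.2363 \cdot 10^{7}$)
$\left(4 - 13\right) H = \left(4 - 13\right) \frac{2176652506788}{176057} = \left(-9\right) \frac{2176652506788}{176057} = - \frac{19589872561092}{176057}$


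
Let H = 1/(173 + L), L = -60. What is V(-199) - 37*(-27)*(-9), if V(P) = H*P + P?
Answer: -1038669/113 ≈ -9191.8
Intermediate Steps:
H = 1/113 (H = 1/(173 - 60) = 1/113 ≈ 0.0088496)
V(P) = 114*P/113 (V(P) = P/113 + P = 114*P/113)
V(-199) - 37*(-27)*(-9) = (114/113)*(-199) - 37*(-27)*(-9) = -22686/113 - (-999)*(-9) = -22686/113 - 1*8991 = -22686/113 - 8991 = -1038669/113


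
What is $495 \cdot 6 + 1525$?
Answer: $4495$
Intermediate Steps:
$495 \cdot 6 + 1525 = 2970 + 1525 = 4495$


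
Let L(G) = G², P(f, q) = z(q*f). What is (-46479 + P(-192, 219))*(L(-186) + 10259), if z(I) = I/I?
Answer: -2084770690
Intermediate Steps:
z(I) = 1
P(f, q) = 1
(-46479 + P(-192, 219))*(L(-186) + 10259) = (-46479 + 1)*((-186)² + 10259) = -46478*(34596 + 10259) = -46478*44855 = -2084770690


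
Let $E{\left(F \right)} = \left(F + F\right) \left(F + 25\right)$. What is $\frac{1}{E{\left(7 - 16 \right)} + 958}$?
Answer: $\frac{1}{670} \approx 0.0014925$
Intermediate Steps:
$E{\left(F \right)} = 2 F \left(25 + F\right)$
$\frac{1}{E{\left(7 - 16 \right)} + 958} = \frac{1}{2 \left(7 - 16\right) \left(25 + \left(7 - 16\right)\right) + 958} = \frac{1}{2 \left(-9\right) \left(25 - 9\right) + 958} = \frac{1}{2 \left(-9\right) 16 + 958} = \frac{1}{-288 + 958} = \frac{1}{670}$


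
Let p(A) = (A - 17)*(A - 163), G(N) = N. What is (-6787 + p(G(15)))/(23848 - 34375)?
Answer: 6491/10527 ≈ 0.61660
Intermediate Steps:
p(A) = (-163 + A)*(-17 + A) (p(A) = (-17 + A)*(-163 + A) = (-163 + A)*(-17 + A))
(-6787 + p(G(15)))/(23848 - 34375) = (-6787 + (2771 + 15**2 - 180*15))/(23848 - 34375) = (-6787 + (2771 + 225 - 2700))/(-10527) = (-6787 + 296)*(-1/10527) = -6491*(-1/10527) = 6491/10527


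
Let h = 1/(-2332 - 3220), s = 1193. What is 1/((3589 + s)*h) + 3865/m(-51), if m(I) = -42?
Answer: -3119269/33474 ≈ -93.185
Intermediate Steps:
h = -1/5552 (h = 1/(-5552) = -1/5552 ≈ -0.00018012)
1/((3589 + s)*h) + 3865/m(-51) = 1/((3589 + 1193)*(-1/5552)) + 3865/(-42) = -5552/4782 + 3865*(-1/42) = (1/4782)*(-5552) - 3865/42 = -2776/2391 - 3865/42 = -3119269/33474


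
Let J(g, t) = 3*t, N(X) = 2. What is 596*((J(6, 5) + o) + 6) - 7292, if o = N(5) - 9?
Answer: 1052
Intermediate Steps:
o = -7 (o = 2 - 9 = -7)
596*((J(6, 5) + o) + 6) - 7292 = 596*((3*5 - 7) + 6) - 7292 = 596*((15 - 7) + 6) - 7292 = 596*(8 + 6) - 7292 = 596*14 - 7292 = 8344 - 7292 = 1052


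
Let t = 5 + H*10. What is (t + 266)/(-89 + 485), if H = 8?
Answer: 39/44 ≈ 0.88636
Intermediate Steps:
t = 85 (t = 5 + 8*10 = 5 + 80 = 85)
(t + 266)/(-89 + 485) = (85 + 266)/(-89 + 485) = 351/396 = 351*(1/396) = 39/44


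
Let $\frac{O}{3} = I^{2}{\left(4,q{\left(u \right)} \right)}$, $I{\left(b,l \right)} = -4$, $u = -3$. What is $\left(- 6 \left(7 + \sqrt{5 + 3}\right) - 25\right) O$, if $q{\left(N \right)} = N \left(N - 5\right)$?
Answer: $-3216 - 576 \sqrt{2} \approx -4030.6$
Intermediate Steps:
$q{\left(N \right)} = N \left(-5 + N\right)$
$O = 48$ ($O = 3 \left(-4\right)^{2} = 3 \cdot 16 = 48$)
$\left(- 6 \left(7 + \sqrt{5 + 3}\right) - 25\right) O = \left(- 6 \left(7 + \sqrt{5 + 3}\right) - 25\right) 48 = \left(- 6 \left(7 + \sqrt{8}\right) - 25\right) 48 = \left(- 6 \left(7 + 2 \sqrt{2}\right) - 25\right) 48 = \left(\left(-42 - 12 \sqrt{2}\right) - 25\right) 48 = \left(-67 - 12 \sqrt{2}\right) 48 = -3216 - 576 \sqrt{2}$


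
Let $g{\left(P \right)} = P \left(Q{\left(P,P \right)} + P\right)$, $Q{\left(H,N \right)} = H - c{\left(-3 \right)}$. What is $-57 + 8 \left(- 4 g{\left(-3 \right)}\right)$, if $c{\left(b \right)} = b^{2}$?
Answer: $-1497$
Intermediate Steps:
$Q{\left(H,N \right)} = -9 + H$ ($Q{\left(H,N \right)} = H - \left(-3\right)^{2} = H - 9 = -9 + H$)
$g{\left(P \right)} = P \left(-9 + 2 P\right)$ ($g{\left(P \right)} = P \left(\left(-9 + P\right) + P\right) = P \left(-9 + 2 P\right)$)
$-57 + 8 \left(- 4 g{\left(-3 \right)}\right) = -57 + 8 \left(- 4 \left(- 3 \left(-9 + 2 \left(-3\right)\right)\right)\right) = -57 + 8 \left(- 4 \left(- 3 \left(-9 - 6\right)\right)\right) = -57 + 8 \left(- 4 \left(\left(-3\right) \left(-15\right)\right)\right) = -57 + 8 \left(\left(-4\right) 45\right) = -57 + 8 \left(-180\right) = -57 - 1440 = -1497$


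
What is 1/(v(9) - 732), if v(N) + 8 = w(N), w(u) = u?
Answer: -1/731 ≈ -0.0013680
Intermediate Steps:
v(N) = -8 + N
1/(v(9) - 732) = 1/((-8 + 9) - 732) = 1/(1 - 732) = 1/(-731) = -1/731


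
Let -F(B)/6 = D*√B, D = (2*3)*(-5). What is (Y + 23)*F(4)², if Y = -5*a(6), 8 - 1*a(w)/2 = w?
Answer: 388800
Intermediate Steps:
a(w) = 16 - 2*w
D = -30 (D = 6*(-5) = -30)
F(B) = 180*√B (F(B) = -(-180)*√B = 180*√B)
Y = -20 (Y = -5*(16 - 2*6) = -5*(16 - 12) = -5*4 = -20)
(Y + 23)*F(4)² = (-20 + 23)*(180*√4)² = 3*(180*2)² = 3*360² = 3*129600 = 388800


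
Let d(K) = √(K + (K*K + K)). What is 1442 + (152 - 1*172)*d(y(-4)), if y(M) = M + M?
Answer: 1442 - 80*√3 ≈ 1303.4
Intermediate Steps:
y(M) = 2*M
d(K) = √(K² + 2*K) (d(K) = √(K + (K² + K)) = √(K + (K + K²)) = √(K² + 2*K))
1442 + (152 - 1*172)*d(y(-4)) = 1442 + (152 - 1*172)*√((2*(-4))*(2 + 2*(-4))) = 1442 + (152 - 172)*√(-8*(2 - 8)) = 1442 - 20*4*√3 = 1442 - 80*√3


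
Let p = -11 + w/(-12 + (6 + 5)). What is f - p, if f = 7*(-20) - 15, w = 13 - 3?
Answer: -134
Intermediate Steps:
w = 10
p = -21 (p = -11 + 10/(-12 + (6 + 5)) = -11 + 10/(-12 + 11) = -11 + 10/(-1) = -11 - 1*10 = -11 - 10 = -21)
f = -155 (f = -140 - 15 = -155)
f - p = -155 - 1*(-21) = -155 + 21 = -134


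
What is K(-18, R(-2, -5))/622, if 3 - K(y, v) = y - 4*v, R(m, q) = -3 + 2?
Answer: 17/622 ≈ 0.027331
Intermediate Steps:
R(m, q) = -1
K(y, v) = 3 - y + 4*v (K(y, v) = 3 - (y - 4*v) = 3 + (-y + 4*v) = 3 - y + 4*v)
K(-18, R(-2, -5))/622 = (3 - 1*(-18) + 4*(-1))/622 = (3 + 18 - 4)*(1/622) = 17*(1/622) = 17/622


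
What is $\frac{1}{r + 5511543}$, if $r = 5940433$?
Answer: $\frac{1}{11451976} \approx 8.7321 \cdot 10^{-8}$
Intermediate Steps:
$\frac{1}{r + 5511543} = \frac{1}{5940433 + 5511543} = \frac{1}{11451976}$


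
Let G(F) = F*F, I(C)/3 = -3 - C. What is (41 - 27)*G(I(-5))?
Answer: 504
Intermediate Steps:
I(C) = -9 - 3*C (I(C) = 3*(-3 - C) = -9 - 3*C)
G(F) = F²
(41 - 27)*G(I(-5)) = (41 - 27)*(-9 - 3*(-5))² = 14*(-9 + 15)² = 14*6² = 14*36 = 504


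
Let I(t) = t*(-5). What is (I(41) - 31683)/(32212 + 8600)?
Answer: -7972/10203 ≈ -0.78134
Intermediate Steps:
I(t) = -5*t
(I(41) - 31683)/(32212 + 8600) = (-5*41 - 31683)/(32212 + 8600) = (-205 - 31683)/40812 = -31888*1/40812 = -7972/10203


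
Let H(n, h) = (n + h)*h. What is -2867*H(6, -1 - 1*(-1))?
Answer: 0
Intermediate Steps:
H(n, h) = h*(h + n) (H(n, h) = (h + n)*h = h*(h + n))
-2867*H(6, -1 - 1*(-1)) = -2867*(-1 - 1*(-1))*((-1 - 1*(-1)) + 6) = -2867*(-1 + 1)*((-1 + 1) + 6) = -0*(0 + 6) = -0*6 = -2867*0 = 0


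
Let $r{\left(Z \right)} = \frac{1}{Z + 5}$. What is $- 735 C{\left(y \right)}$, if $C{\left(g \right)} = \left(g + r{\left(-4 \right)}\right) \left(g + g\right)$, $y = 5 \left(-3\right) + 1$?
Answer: $-267540$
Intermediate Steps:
$r{\left(Z \right)} = \frac{1}{5 + Z}$
$y = -14$ ($y = -15 + 1 = -14$)
$C{\left(g \right)} = 2 g \left(1 + g\right)$ ($C{\left(g \right)} = \left(g + \frac{1}{5 - 4}\right) \left(g + g\right) = \left(g + 1^{-1}\right) 2 g = \left(g + 1\right) 2 g = \left(1 + g\right) 2 g = 2 g \left(1 + g\right)$)
$- 735 C{\left(y \right)} = - 735 \cdot 2 \left(-14\right) \left(1 - 14\right) = - 735 \cdot 2 \left(-14\right) \left(-13\right) = \left(-735\right) 364 = -267540$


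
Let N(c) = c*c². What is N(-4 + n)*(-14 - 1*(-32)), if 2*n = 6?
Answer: -18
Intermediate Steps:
n = 3 (n = (½)*6 = 3)
N(c) = c³
N(-4 + n)*(-14 - 1*(-32)) = (-4 + 3)³*(-14 - 1*(-32)) = (-1)³*(-14 + 32) = -1*18 = -18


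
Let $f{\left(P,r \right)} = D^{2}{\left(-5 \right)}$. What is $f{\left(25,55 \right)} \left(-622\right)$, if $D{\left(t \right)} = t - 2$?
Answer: $-30478$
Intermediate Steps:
$D{\left(t \right)} = -2 + t$ ($D{\left(t \right)} = t - 2 = -2 + t$)
$f{\left(P,r \right)} = 49$ ($f{\left(P,r \right)} = \left(-2 - 5\right)^{2} = \left(-7\right)^{2} = 49$)
$f{\left(25,55 \right)} \left(-622\right) = 49 \left(-622\right) = -30478$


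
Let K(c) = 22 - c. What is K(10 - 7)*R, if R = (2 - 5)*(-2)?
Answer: 114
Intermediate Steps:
R = 6 (R = -3*(-2) = 6)
K(10 - 7)*R = (22 - (10 - 7))*6 = (22 - 1*3)*6 = (22 - 3)*6 = 19*6 = 114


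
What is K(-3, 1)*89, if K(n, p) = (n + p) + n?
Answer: -445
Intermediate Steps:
K(n, p) = p + 2*n
K(-3, 1)*89 = (1 + 2*(-3))*89 = (1 - 6)*89 = -5*89 = -445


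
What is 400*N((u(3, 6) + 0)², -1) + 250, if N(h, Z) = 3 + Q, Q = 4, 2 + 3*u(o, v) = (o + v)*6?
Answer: 3050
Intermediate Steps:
u(o, v) = -⅔ + 2*o + 2*v (u(o, v) = -⅔ + ((o + v)*6)/3 = -⅔ + (6*o + 6*v)/3 = -⅔ + (2*o + 2*v) = -⅔ + 2*o + 2*v)
N(h, Z) = 7 (N(h, Z) = 3 + 4 = 7)
400*N((u(3, 6) + 0)², -1) + 250 = 400*7 + 250 = 2800 + 250 = 3050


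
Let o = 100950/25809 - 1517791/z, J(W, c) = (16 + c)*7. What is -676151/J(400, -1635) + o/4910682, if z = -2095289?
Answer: 407157120451637360199/6824380313076240866 ≈ 59.662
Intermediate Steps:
J(W, c) = 112 + 7*c
o = 11937718689/2575110181 (o = 100950/25809 - 1517791/(-2095289) = 100950*(1/25809) - 1517791*(-1/2095289) = 33650/8603 + 1517791/2095289 = 11937718689/2575110181 ≈ 4.6358)
-676151/J(400, -1635) + o/4910682 = -676151/(112 + 7*(-1635)) + (11937718689/2575110181)/4910682 = -676151/(112 - 11445) + (11937718689/2575110181)*(1/4910682) = -676151/(-11333) + 3979239563/4215182404617814 = -676151*(-1/11333) + 3979239563/4215182404617814 = 96593/1619 + 3979239563/4215182404617814 = 407157120451637360199/6824380313076240866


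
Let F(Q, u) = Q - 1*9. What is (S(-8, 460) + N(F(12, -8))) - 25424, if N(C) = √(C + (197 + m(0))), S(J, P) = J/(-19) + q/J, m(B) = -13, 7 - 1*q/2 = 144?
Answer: -1929589/76 + √187 ≈ -25376.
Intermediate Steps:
q = -274 (q = 14 - 2*144 = 14 - 288 = -274)
S(J, P) = -274/J - J/19 (S(J, P) = J/(-19) - 274/J = J*(-1/19) - 274/J = -J/19 - 274/J = -274/J - J/19)
F(Q, u) = -9 + Q (F(Q, u) = Q - 9 = -9 + Q)
N(C) = √(184 + C) (N(C) = √(C + (197 - 13)) = √(C + 184) = √(184 + C))
(S(-8, 460) + N(F(12, -8))) - 25424 = ((-274/(-8) - 1/19*(-8)) + √(184 + (-9 + 12))) - 25424 = ((-274*(-⅛) + 8/19) + √(184 + 3)) - 25424 = ((137/4 + 8/19) + √187) - 25424 = (2635/76 + √187) - 25424 = -1929589/76 + √187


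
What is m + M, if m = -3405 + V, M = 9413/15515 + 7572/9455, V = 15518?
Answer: 355422967644/29338865 ≈ 12114.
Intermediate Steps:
M = 41295899/29338865 (M = 9413*(1/15515) + 7572*(1/9455) = 9413/15515 + 7572/9455 = 41295899/29338865 ≈ 1.4075)
m = 12113 (m = -3405 + 15518 = 12113)
m + M = 12113 + 41295899/29338865 = 355422967644/29338865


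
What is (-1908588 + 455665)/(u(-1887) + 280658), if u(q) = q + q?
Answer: -1452923/276884 ≈ -5.2474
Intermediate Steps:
u(q) = 2*q
(-1908588 + 455665)/(u(-1887) + 280658) = (-1908588 + 455665)/(2*(-1887) + 280658) = -1452923/(-3774 + 280658) = -1452923/276884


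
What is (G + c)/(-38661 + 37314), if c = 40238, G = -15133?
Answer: -25105/1347 ≈ -18.638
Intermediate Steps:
(G + c)/(-38661 + 37314) = (-15133 + 40238)/(-38661 + 37314) = 25105/(-1347) = 25105*(-1/1347) = -25105/1347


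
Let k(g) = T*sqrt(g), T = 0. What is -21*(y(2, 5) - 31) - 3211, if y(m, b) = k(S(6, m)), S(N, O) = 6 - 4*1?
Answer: -2560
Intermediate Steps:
S(N, O) = 2 (S(N, O) = 6 - 4 = 2)
k(g) = 0 (k(g) = 0*sqrt(g) = 0)
y(m, b) = 0
-21*(y(2, 5) - 31) - 3211 = -21*(0 - 31) - 3211 = -21*(-31) - 3211 = 651 - 3211 = -2560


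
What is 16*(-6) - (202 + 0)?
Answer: -298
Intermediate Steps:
16*(-6) - (202 + 0) = -96 - 1*202 = -96 - 202 = -298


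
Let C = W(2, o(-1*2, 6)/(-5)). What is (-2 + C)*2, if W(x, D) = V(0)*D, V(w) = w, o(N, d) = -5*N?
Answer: -4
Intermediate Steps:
W(x, D) = 0 (W(x, D) = 0*D = 0)
C = 0
(-2 + C)*2 = (-2 + 0)*2 = -2*2 = -4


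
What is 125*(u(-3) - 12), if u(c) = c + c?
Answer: -2250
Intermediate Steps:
u(c) = 2*c
125*(u(-3) - 12) = 125*(2*(-3) - 12) = 125*(-6 - 12) = 125*(-18) = -2250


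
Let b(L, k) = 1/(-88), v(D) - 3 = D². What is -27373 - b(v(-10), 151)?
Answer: -2408823/88 ≈ -27373.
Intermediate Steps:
v(D) = 3 + D²
b(L, k) = -1/88
-27373 - b(v(-10), 151) = -27373 - 1*(-1/88) = -27373 + 1/88 = -2408823/88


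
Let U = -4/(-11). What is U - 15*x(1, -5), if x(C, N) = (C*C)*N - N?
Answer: 4/11 ≈ 0.36364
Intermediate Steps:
U = 4/11 (U = -4*(-1/11) = 4/11 ≈ 0.36364)
x(C, N) = -N + N*C² (x(C, N) = C²*N - N = N*C² - N = -N + N*C²)
U - 15*x(1, -5) = 4/11 - (-75)*(-1 + 1²) = 4/11 - (-75)*(-1 + 1) = 4/11 - (-75)*0 = 4/11 - 15*0 = 4/11 + 0 = 4/11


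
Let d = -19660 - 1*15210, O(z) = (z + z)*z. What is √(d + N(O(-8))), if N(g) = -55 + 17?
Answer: 2*I*√8727 ≈ 186.84*I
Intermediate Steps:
O(z) = 2*z² (O(z) = (2*z)*z = 2*z²)
d = -34870 (d = -19660 - 15210 = -34870)
N(g) = -38
√(d + N(O(-8))) = √(-34870 - 38) = √(-34908) = 2*I*√8727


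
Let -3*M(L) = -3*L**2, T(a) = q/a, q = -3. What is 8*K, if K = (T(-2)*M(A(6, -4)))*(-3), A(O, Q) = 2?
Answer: -144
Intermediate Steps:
T(a) = -3/a
M(L) = L**2 (M(L) = -(-1)*L**2 = L**2)
K = -18 (K = (-3/(-2)*2**2)*(-3) = (-3*(-1/2)*4)*(-3) = ((3/2)*4)*(-3) = 6*(-3) = -18)
8*K = 8*(-18) = -144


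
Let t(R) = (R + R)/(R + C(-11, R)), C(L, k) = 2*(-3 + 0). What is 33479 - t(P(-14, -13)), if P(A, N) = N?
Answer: 636075/19 ≈ 33478.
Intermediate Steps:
C(L, k) = -6 (C(L, k) = 2*(-3) = -6)
t(R) = 2*R/(-6 + R) (t(R) = (R + R)/(R - 6) = (2*R)/(-6 + R) = 2*R/(-6 + R))
33479 - t(P(-14, -13)) = 33479 - 2*(-13)/(-6 - 13) = 33479 - 2*(-13)/(-19) = 33479 - 2*(-13)*(-1)/19 = 33479 - 1*26/19 = 33479 - 26/19 = 636075/19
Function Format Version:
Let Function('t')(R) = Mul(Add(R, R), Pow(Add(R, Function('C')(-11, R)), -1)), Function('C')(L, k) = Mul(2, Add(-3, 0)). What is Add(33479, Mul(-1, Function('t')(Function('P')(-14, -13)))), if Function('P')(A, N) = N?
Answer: Rational(636075, 19) ≈ 33478.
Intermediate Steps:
Function('C')(L, k) = -6 (Function('C')(L, k) = Mul(2, -3) = -6)
Function('t')(R) = Mul(2, R, Pow(Add(-6, R), -1)) (Function('t')(R) = Mul(Add(R, R), Pow(Add(R, -6), -1)) = Mul(Mul(2, R), Pow(Add(-6, R), -1)) = Mul(2, R, Pow(Add(-6, R), -1)))
Add(33479, Mul(-1, Function('t')(Function('P')(-14, -13)))) = Add(33479, Mul(-1, Mul(2, -13, Pow(Add(-6, -13), -1)))) = Add(33479, Mul(-1, Mul(2, -13, Pow(-19, -1)))) = Add(33479, Mul(-1, Mul(2, -13, Rational(-1, 19)))) = Add(33479, Mul(-1, Rational(26, 19))) = Add(33479, Rational(-26, 19)) = Rational(636075, 19)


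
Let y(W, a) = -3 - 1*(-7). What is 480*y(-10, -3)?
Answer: 1920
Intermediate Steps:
y(W, a) = 4 (y(W, a) = -3 + 7 = 4)
480*y(-10, -3) = 480*4 = 1920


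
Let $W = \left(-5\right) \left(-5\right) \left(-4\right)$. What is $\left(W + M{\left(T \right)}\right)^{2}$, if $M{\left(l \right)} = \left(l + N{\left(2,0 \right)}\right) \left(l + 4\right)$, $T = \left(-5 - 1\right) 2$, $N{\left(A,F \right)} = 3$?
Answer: $784$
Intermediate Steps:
$T = -12$ ($T = \left(-6\right) 2 = -12$)
$M{\left(l \right)} = \left(3 + l\right) \left(4 + l\right)$ ($M{\left(l \right)} = \left(l + 3\right) \left(l + 4\right) = \left(3 + l\right) \left(4 + l\right)$)
$W = -100$ ($W = 25 \left(-4\right) = -100$)
$\left(W + M{\left(T \right)}\right)^{2} = \left(-100 + \left(12 + \left(-12\right)^{2} + 7 \left(-12\right)\right)\right)^{2} = \left(-100 + \left(12 + 144 - 84\right)\right)^{2} = \left(-100 + 72\right)^{2} = \left(-28\right)^{2} = 784$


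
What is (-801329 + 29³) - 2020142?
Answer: -2797082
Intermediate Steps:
(-801329 + 29³) - 2020142 = (-801329 + 24389) - 2020142 = -776940 - 2020142 = -2797082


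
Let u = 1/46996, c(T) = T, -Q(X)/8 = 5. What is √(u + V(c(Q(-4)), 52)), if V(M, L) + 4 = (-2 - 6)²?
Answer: √33129371989/23498 ≈ 7.7460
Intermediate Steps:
Q(X) = -40 (Q(X) = -8*5 = -40)
V(M, L) = 60 (V(M, L) = -4 + (-2 - 6)² = -4 + (-8)² = -4 + 64 = 60)
u = 1/46996 ≈ 2.1278e-5
√(u + V(c(Q(-4)), 52)) = √(1/46996 + 60) = √(2819761/46996) = √33129371989/23498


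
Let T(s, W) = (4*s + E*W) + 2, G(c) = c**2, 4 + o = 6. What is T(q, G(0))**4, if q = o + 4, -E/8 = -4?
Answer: 456976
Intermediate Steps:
E = 32 (E = -8*(-4) = 32)
o = 2 (o = -4 + 6 = 2)
q = 6 (q = 2 + 4 = 6)
T(s, W) = 2 + 4*s + 32*W (T(s, W) = (4*s + 32*W) + 2 = 2 + 4*s + 32*W)
T(q, G(0))**4 = (2 + 4*6 + 32*0**2)**4 = (2 + 24 + 32*0)**4 = (2 + 24 + 0)**4 = 26**4 = 456976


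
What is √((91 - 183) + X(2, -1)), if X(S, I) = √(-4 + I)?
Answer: √(-92 + I*√5) ≈ 0.1166 + 9.5924*I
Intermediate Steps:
√((91 - 183) + X(2, -1)) = √((91 - 183) + √(-4 - 1)) = √(-92 + √(-5)) = √(-92 + I*√5)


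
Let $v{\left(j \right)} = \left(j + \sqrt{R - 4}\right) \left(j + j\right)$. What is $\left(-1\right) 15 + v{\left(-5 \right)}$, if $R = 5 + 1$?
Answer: $35 - 10 \sqrt{2} \approx 20.858$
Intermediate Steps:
$R = 6$
$v{\left(j \right)} = 2 j \left(j + \sqrt{2}\right)$ ($v{\left(j \right)} = \left(j + \sqrt{6 - 4}\right) \left(j + j\right) = \left(j + \sqrt{2}\right) 2 j = 2 j \left(j + \sqrt{2}\right)$)
$\left(-1\right) 15 + v{\left(-5 \right)} = \left(-1\right) 15 + 2 \left(-5\right) \left(-5 + \sqrt{2}\right) = -15 + \left(50 - 10 \sqrt{2}\right) = 35 - 10 \sqrt{2}$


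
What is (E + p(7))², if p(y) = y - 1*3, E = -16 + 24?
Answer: 144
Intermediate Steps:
E = 8
p(y) = -3 + y (p(y) = y - 3 = -3 + y)
(E + p(7))² = (8 + (-3 + 7))² = (8 + 4)² = 12² = 144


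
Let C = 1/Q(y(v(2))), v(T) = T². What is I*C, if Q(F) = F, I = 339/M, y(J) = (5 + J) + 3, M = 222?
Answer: 113/888 ≈ 0.12725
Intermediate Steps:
y(J) = 8 + J
I = 113/74 (I = 339/222 = 339*(1/222) = 113/74 ≈ 1.5270)
C = 1/12 (C = 1/(8 + 2²) = 1/(8 + 4) = 1/12 ≈ 0.083333)
I*C = (113/74)*(1/12) = 113/888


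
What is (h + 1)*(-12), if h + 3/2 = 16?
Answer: -186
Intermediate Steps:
h = 29/2 (h = -3/2 + 16 = 29/2 ≈ 14.500)
(h + 1)*(-12) = (29/2 + 1)*(-12) = (31/2)*(-12) = -186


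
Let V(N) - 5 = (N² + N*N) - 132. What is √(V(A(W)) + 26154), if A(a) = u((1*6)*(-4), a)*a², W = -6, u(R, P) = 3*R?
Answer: √13462955 ≈ 3669.2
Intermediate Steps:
A(a) = -72*a² (A(a) = (3*((1*6)*(-4)))*a² = (3*(6*(-4)))*a² = (3*(-24))*a² = -72*a²)
V(N) = -127 + 2*N² (V(N) = 5 + ((N² + N*N) - 132) = 5 + ((N² + N²) - 132) = 5 + (2*N² - 132) = 5 + (-132 + 2*N²) = -127 + 2*N²)
√(V(A(W)) + 26154) = √((-127 + 2*(-72*(-6)²)²) + 26154) = √((-127 + 2*(-72*36)²) + 26154) = √((-127 + 2*(-2592)²) + 26154) = √((-127 + 2*6718464) + 26154) = √((-127 + 13436928) + 26154) = √(13436801 + 26154) = √13462955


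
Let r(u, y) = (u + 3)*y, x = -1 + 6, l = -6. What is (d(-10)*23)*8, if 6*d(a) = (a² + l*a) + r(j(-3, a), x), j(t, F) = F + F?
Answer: 2300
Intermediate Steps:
j(t, F) = 2*F
x = 5
r(u, y) = y*(3 + u) (r(u, y) = (3 + u)*y = y*(3 + u))
d(a) = 5/2 + a²/6 + 2*a/3 (d(a) = ((a² - 6*a) + 5*(3 + 2*a))/6 = ((a² - 6*a) + (15 + 10*a))/6 = (15 + a² + 4*a)/6 = 5/2 + a²/6 + 2*a/3)
(d(-10)*23)*8 = ((5/2 + (⅙)*(-10)² + (⅔)*(-10))*23)*8 = ((5/2 + (⅙)*100 - 20/3)*23)*8 = ((5/2 + 50/3 - 20/3)*23)*8 = ((25/2)*23)*8 = (575/2)*8 = 2300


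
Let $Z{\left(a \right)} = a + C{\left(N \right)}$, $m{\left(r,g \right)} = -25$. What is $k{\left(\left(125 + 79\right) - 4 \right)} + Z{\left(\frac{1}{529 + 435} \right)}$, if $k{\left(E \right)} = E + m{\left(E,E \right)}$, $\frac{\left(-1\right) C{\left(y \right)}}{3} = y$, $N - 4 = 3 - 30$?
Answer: $\frac{235217}{964} \approx 244.0$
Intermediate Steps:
$N = -23$ ($N = 4 + \left(3 - 30\right) = 4 - 27 = -23$)
$C{\left(y \right)} = - 3 y$
$Z{\left(a \right)} = 69 + a$ ($Z{\left(a \right)} = a - -69 = a + 69 = 69 + a$)
$k{\left(E \right)} = -25 + E$ ($k{\left(E \right)} = E - 25 = -25 + E$)
$k{\left(\left(125 + 79\right) - 4 \right)} + Z{\left(\frac{1}{529 + 435} \right)} = \left(-25 + \left(\left(125 + 79\right) - 4\right)\right) + \left(69 + \frac{1}{529 + 435}\right) = \left(-25 + \left(204 - 4\right)\right) + \left(69 + \frac{1}{964}\right) = \left(-25 + 200\right) + \left(69 + \frac{1}{964}\right) = 175 + \frac{66517}{964} = \frac{235217}{964}$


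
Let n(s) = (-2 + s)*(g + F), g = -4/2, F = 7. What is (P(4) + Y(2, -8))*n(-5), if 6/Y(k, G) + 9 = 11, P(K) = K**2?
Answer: -665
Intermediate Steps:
g = -2 (g = -4*1/2 = -2)
Y(k, G) = 3 (Y(k, G) = 6/(-9 + 11) = 6/2 = 6*(1/2) = 3)
n(s) = -10 + 5*s (n(s) = (-2 + s)*(-2 + 7) = (-2 + s)*5 = -10 + 5*s)
(P(4) + Y(2, -8))*n(-5) = (4**2 + 3)*(-10 + 5*(-5)) = (16 + 3)*(-10 - 25) = 19*(-35) = -665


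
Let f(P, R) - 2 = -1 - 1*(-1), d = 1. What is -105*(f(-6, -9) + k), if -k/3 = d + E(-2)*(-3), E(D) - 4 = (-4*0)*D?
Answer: -3675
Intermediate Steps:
E(D) = 4 (E(D) = 4 + (-4*0)*D = 4 + 0*D = 4 + 0 = 4)
f(P, R) = 2 (f(P, R) = 2 + (-1 - 1*(-1)) = 2 + (-1 + 1) = 2 + 0 = 2)
k = 33 (k = -3*(1 + 4*(-3)) = -3*(1 - 12) = -3*(-11) = 33)
-105*(f(-6, -9) + k) = -105*(2 + 33) = -105*35 = -3675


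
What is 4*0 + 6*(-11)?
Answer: -66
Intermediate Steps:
4*0 + 6*(-11) = 0 - 66 = -66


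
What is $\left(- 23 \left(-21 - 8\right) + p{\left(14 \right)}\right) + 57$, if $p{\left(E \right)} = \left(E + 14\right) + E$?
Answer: $766$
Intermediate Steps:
$p{\left(E \right)} = 14 + 2 E$ ($p{\left(E \right)} = \left(14 + E\right) + E = 14 + 2 E$)
$\left(- 23 \left(-21 - 8\right) + p{\left(14 \right)}\right) + 57 = \left(- 23 \left(-21 - 8\right) + \left(14 + 2 \cdot 14\right)\right) + 57 = \left(\left(-23\right) \left(-29\right) + \left(14 + 28\right)\right) + 57 = \left(667 + 42\right) + 57 = 709 + 57 = 766$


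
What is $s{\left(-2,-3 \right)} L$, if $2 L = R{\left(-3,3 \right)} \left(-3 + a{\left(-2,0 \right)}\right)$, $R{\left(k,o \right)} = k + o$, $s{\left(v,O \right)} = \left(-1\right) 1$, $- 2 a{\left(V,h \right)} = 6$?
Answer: $0$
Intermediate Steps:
$a{\left(V,h \right)} = -3$ ($a{\left(V,h \right)} = \left(- \frac{1}{2}\right) 6 = -3$)
$s{\left(v,O \right)} = -1$
$L = 0$ ($L = \frac{\left(-3 + 3\right) \left(-3 - 3\right)}{2} = \frac{0 \left(-6\right)}{2} = \frac{1}{2} \cdot 0 = 0$)
$s{\left(-2,-3 \right)} L = \left(-1\right) 0 = 0$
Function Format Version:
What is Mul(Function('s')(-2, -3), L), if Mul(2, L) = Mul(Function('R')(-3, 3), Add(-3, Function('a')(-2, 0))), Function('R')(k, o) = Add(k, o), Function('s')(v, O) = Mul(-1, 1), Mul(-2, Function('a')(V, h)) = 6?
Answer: 0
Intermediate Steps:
Function('a')(V, h) = -3 (Function('a')(V, h) = Mul(Rational(-1, 2), 6) = -3)
Function('s')(v, O) = -1
L = 0 (L = Mul(Rational(1, 2), Mul(Add(-3, 3), Add(-3, -3))) = Mul(Rational(1, 2), Mul(0, -6)) = Mul(Rational(1, 2), 0) = 0)
Mul(Function('s')(-2, -3), L) = Mul(-1, 0) = 0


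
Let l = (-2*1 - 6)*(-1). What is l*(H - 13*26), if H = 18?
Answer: -2560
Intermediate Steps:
l = 8 (l = (-2 - 6)*(-1) = -8*(-1) = 8)
l*(H - 13*26) = 8*(18 - 13*26) = 8*(18 - 338) = 8*(-320) = -2560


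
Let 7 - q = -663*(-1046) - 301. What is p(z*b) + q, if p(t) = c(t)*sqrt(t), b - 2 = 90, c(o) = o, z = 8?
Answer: -693190 + 2944*sqrt(46) ≈ -6.7322e+5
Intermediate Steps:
b = 92 (b = 2 + 90 = 92)
p(t) = t**(3/2) (p(t) = t*sqrt(t) = t**(3/2))
q = -693190 (q = 7 - (-663*(-1046) - 301) = 7 - (693498 - 301) = 7 - 1*693197 = 7 - 693197 = -693190)
p(z*b) + q = (8*92)**(3/2) - 693190 = 736**(3/2) - 693190 = 2944*sqrt(46) - 693190 = -693190 + 2944*sqrt(46)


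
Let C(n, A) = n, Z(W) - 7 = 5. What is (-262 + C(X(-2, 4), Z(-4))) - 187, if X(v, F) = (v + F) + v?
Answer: -449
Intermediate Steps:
X(v, F) = F + 2*v (X(v, F) = (F + v) + v = F + 2*v)
Z(W) = 12 (Z(W) = 7 + 5 = 12)
(-262 + C(X(-2, 4), Z(-4))) - 187 = (-262 + (4 + 2*(-2))) - 187 = (-262 + (4 - 4)) - 187 = (-262 + 0) - 187 = -262 - 187 = -449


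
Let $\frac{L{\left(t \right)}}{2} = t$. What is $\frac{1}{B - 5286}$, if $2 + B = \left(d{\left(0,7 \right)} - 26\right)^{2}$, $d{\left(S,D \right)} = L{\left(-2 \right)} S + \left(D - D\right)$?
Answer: $- \frac{1}{4612} \approx -0.00021683$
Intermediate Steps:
$L{\left(t \right)} = 2 t$
$d{\left(S,D \right)} = - 4 S$ ($d{\left(S,D \right)} = 2 \left(-2\right) S + \left(D - D\right) = - 4 S + 0 = - 4 S$)
$B = 674$ ($B = -2 + \left(\left(-4\right) 0 - 26\right)^{2} = -2 + \left(0 - 26\right)^{2} = -2 + \left(-26\right)^{2} = -2 + 676 = 674$)
$\frac{1}{B - 5286} = \frac{1}{674 - 5286} = \frac{1}{-4612} = - \frac{1}{4612}$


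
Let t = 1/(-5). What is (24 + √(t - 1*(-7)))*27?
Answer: 648 + 27*√170/5 ≈ 718.41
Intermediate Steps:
t = -⅕ ≈ -0.20000
(24 + √(t - 1*(-7)))*27 = (24 + √(-⅕ - 1*(-7)))*27 = (24 + √(-⅕ + 7))*27 = (24 + √(34/5))*27 = (24 + √170/5)*27 = 648 + 27*√170/5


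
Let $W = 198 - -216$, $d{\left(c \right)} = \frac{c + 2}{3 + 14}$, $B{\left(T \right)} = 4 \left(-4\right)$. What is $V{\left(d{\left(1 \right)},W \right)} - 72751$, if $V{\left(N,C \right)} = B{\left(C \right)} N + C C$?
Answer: $\frac{1676917}{17} \approx 98642.0$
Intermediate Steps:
$B{\left(T \right)} = -16$
$d{\left(c \right)} = \frac{2}{17} + \frac{c}{17}$ ($d{\left(c \right)} = \frac{2 + c}{17} = \left(2 + c\right) \frac{1}{17} = \frac{2}{17} + \frac{c}{17}$)
$W = 414$ ($W = 198 + 216 = 414$)
$V{\left(N,C \right)} = C^{2} - 16 N$ ($V{\left(N,C \right)} = - 16 N + C C = - 16 N + C^{2} = C^{2} - 16 N$)
$V{\left(d{\left(1 \right)},W \right)} - 72751 = \left(414^{2} - 16 \left(\frac{2}{17} + \frac{1}{17} \cdot 1\right)\right) - 72751 = \left(171396 - 16 \left(\frac{2}{17} + \frac{1}{17}\right)\right) - 72751 = \left(171396 - \frac{48}{17}\right) - 72751 = \frac{2913684}{17} - 72751 = \frac{1676917}{17}$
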